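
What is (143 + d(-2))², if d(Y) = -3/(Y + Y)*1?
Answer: 330625/16 ≈ 20664.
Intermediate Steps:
d(Y) = -3/(2*Y) (d(Y) = -3*1/(2*Y)*1 = -3/(2*Y)*1 = -3/(2*Y))
(143 + d(-2))² = (143 - 3/2/(-2))² = (143 - 3/2*(-½))² = (143 + ¾)² = (575/4)² = 330625/16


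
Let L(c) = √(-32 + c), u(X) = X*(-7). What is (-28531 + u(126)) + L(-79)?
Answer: -29413 + I*√111 ≈ -29413.0 + 10.536*I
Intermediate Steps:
u(X) = -7*X
(-28531 + u(126)) + L(-79) = (-28531 - 7*126) + √(-32 - 79) = (-28531 - 882) + √(-111) = -29413 + I*√111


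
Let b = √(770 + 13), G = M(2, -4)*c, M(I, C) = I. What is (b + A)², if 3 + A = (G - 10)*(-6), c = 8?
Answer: 2304 - 234*√87 ≈ 121.39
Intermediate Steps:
G = 16 (G = 2*8 = 16)
A = -39 (A = -3 + (16 - 10)*(-6) = -3 + 6*(-6) = -3 - 36 = -39)
b = 3*√87 (b = √783 = 3*√87 ≈ 27.982)
(b + A)² = (3*√87 - 39)² = (-39 + 3*√87)²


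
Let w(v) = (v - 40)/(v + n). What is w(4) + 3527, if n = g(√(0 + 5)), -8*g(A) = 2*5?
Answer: 38653/11 ≈ 3513.9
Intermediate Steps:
g(A) = -5/4
n = -5/4 ≈ -1.2500
w(v) = (-40 + v)/(-5/4 + v) (w(v) = (v - 40)/(v - 5/4) = (-40 + v)/(-5/4 + v))
w(4) + 3527 = 4*(-40 + 4)/(-5 + 4*4) + 3527 = 4*(-36)/(-5 + 16) + 3527 = 4*(-36)/11 + 3527 = 4*(1/11)*(-36) + 3527 = -144/11 + 3527 = 38653/11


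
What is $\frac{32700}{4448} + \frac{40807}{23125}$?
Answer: $\frac{234424259}{25715000} \approx 9.1162$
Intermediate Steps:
$\frac{32700}{4448} + \frac{40807}{23125} = 32700 \cdot \frac{1}{4448} + 40807 \cdot \frac{1}{23125} = \frac{8175}{1112} + \frac{40807}{23125} = \frac{234424259}{25715000}$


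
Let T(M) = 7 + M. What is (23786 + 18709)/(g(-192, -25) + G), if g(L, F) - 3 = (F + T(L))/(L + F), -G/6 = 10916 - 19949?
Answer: 439115/560087 ≈ 0.78401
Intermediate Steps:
G = 54198 (G = -6*(10916 - 19949) = -6*(-9033) = 54198)
g(L, F) = 3 + (7 + F + L)/(F + L) (g(L, F) = 3 + (F + (7 + L))/(L + F) = 3 + (7 + F + L)/(F + L))
(23786 + 18709)/(g(-192, -25) + G) = (23786 + 18709)/((7 + 4*(-25) + 4*(-192))/(-25 - 192) + 54198) = 42495/((7 - 100 - 768)/(-217) + 54198) = 42495/(-1/217*(-861) + 54198) = 42495/(123/31 + 54198) = 42495/(1680261/31) = 42495*(31/1680261) = 439115/560087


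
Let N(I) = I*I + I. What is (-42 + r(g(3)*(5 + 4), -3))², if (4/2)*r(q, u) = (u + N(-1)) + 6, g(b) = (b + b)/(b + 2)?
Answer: 6561/4 ≈ 1640.3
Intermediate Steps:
g(b) = 2*b/(2 + b) (g(b) = (2*b)/(2 + b) = 2*b/(2 + b))
N(I) = I + I² (N(I) = I² + I = I + I²)
r(q, u) = 3 + u/2 (r(q, u) = ((u - (1 - 1)) + 6)/2 = ((u - 1*0) + 6)/2 = ((u + 0) + 6)/2 = (u + 6)/2 = (6 + u)/2 = 3 + u/2)
(-42 + r(g(3)*(5 + 4), -3))² = (-42 + (3 + (½)*(-3)))² = (-42 + (3 - 3/2))² = (-42 + 3/2)² = (-81/2)² = 6561/4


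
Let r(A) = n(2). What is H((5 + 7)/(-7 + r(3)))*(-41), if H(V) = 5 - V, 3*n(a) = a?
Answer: -5371/19 ≈ -282.68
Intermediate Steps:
n(a) = a/3
r(A) = ⅔ (r(A) = (⅓)*2 = ⅔)
H((5 + 7)/(-7 + r(3)))*(-41) = (5 - (5 + 7)/(-7 + ⅔))*(-41) = (5 - 12/(-19/3))*(-41) = (5 - 12*(-3)/19)*(-41) = (5 - 1*(-36/19))*(-41) = (5 + 36/19)*(-41) = (131/19)*(-41) = -5371/19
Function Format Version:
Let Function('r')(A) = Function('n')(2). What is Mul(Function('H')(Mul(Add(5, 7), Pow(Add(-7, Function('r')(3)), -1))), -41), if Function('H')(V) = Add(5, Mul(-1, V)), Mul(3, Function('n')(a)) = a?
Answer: Rational(-5371, 19) ≈ -282.68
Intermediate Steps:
Function('n')(a) = Mul(Rational(1, 3), a)
Function('r')(A) = Rational(2, 3) (Function('r')(A) = Mul(Rational(1, 3), 2) = Rational(2, 3))
Mul(Function('H')(Mul(Add(5, 7), Pow(Add(-7, Function('r')(3)), -1))), -41) = Mul(Add(5, Mul(-1, Mul(Add(5, 7), Pow(Add(-7, Rational(2, 3)), -1)))), -41) = Mul(Add(5, Mul(-1, Mul(12, Pow(Rational(-19, 3), -1)))), -41) = Mul(Add(5, Mul(-1, Mul(12, Rational(-3, 19)))), -41) = Mul(Add(5, Mul(-1, Rational(-36, 19))), -41) = Mul(Add(5, Rational(36, 19)), -41) = Mul(Rational(131, 19), -41) = Rational(-5371, 19)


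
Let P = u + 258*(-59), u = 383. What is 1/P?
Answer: -1/14839 ≈ -6.7390e-5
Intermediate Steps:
P = -14839 (P = 383 + 258*(-59) = 383 - 15222 = -14839)
1/P = 1/(-14839) = -1/14839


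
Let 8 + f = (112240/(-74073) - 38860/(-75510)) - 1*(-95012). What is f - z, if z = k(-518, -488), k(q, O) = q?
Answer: 17809101424948/186441741 ≈ 95521.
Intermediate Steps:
z = -518
f = 17712524603110/186441741 (f = -8 + ((112240/(-74073) - 38860/(-75510)) - 1*(-95012)) = -8 + ((112240*(-1/74073) - 38860*(-1/75510)) + 95012) = -8 + ((-112240/74073 + 3886/7551) + 95012) = -8 + (-186558854/186441741 + 95012) = -8 + 17714016137038/186441741 = 17712524603110/186441741 ≈ 95003.)
f - z = 17712524603110/186441741 - 1*(-518) = 17712524603110/186441741 + 518 = 17809101424948/186441741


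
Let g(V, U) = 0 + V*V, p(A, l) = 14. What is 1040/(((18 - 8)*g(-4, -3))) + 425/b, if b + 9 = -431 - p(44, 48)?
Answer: 1263/227 ≈ 5.5639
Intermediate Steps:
g(V, U) = V² (g(V, U) = 0 + V² = V²)
b = -454 (b = -9 + (-431 - 1*14) = -9 + (-431 - 14) = -9 - 445 = -454)
1040/(((18 - 8)*g(-4, -3))) + 425/b = 1040/(((18 - 8)*(-4)²)) + 425/(-454) = 1040/((10*16)) + 425*(-1/454) = 1040/160 - 425/454 = 1040*(1/160) - 425/454 = 13/2 - 425/454 = 1263/227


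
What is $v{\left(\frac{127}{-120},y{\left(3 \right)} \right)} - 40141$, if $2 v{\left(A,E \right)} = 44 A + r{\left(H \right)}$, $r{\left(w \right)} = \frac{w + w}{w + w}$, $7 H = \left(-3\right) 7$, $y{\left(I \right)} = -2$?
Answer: $- \frac{2409827}{60} \approx -40164.0$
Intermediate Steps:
$H = -3$ ($H = \frac{\left(-3\right) 7}{7} = \frac{1}{7} \left(-21\right) = -3$)
$r{\left(w \right)} = 1$ ($r{\left(w \right)} = \frac{2 w}{2 w} = 2 w \frac{1}{2 w} = 1$)
$v{\left(A,E \right)} = \frac{1}{2} + 22 A$ ($v{\left(A,E \right)} = \frac{44 A + 1}{2} = \frac{1 + 44 A}{2} = \frac{1}{2} + 22 A$)
$v{\left(\frac{127}{-120},y{\left(3 \right)} \right)} - 40141 = \left(\frac{1}{2} + 22 \frac{127}{-120}\right) - 40141 = \left(\frac{1}{2} + 22 \cdot 127 \left(- \frac{1}{120}\right)\right) - 40141 = \left(\frac{1}{2} + 22 \left(- \frac{127}{120}\right)\right) - 40141 = \left(\frac{1}{2} - \frac{1397}{60}\right) - 40141 = - \frac{1367}{60} - 40141 = - \frac{2409827}{60}$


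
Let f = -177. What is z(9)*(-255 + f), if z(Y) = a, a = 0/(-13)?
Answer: 0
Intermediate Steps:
a = 0 (a = 0*(-1/13) = 0)
z(Y) = 0
z(9)*(-255 + f) = 0*(-255 - 177) = 0*(-432) = 0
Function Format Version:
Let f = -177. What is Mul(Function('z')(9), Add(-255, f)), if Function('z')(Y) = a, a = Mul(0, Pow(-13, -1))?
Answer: 0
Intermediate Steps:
a = 0 (a = Mul(0, Rational(-1, 13)) = 0)
Function('z')(Y) = 0
Mul(Function('z')(9), Add(-255, f)) = Mul(0, Add(-255, -177)) = Mul(0, -432) = 0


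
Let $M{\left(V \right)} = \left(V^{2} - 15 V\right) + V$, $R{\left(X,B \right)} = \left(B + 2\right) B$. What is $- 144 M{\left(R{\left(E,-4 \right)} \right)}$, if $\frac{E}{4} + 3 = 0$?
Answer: $6912$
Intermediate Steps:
$E = -12$ ($E = -12 + 4 \cdot 0 = -12 + 0 = -12$)
$R{\left(X,B \right)} = B \left(2 + B\right)$ ($R{\left(X,B \right)} = \left(2 + B\right) B = B \left(2 + B\right)$)
$M{\left(V \right)} = V^{2} - 14 V$
$- 144 M{\left(R{\left(E,-4 \right)} \right)} = - 144 - 4 \left(2 - 4\right) \left(-14 - 4 \left(2 - 4\right)\right) = - 144 \left(-4\right) \left(-2\right) \left(-14 - -8\right) = - 144 \cdot 8 \left(-14 + 8\right) = - 144 \cdot 8 \left(-6\right) = \left(-144\right) \left(-48\right) = 6912$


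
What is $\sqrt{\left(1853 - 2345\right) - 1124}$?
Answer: $4 i \sqrt{101} \approx 40.2 i$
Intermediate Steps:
$\sqrt{\left(1853 - 2345\right) - 1124} = \sqrt{-492 - 1124} = \sqrt{-1616} = 4 i \sqrt{101}$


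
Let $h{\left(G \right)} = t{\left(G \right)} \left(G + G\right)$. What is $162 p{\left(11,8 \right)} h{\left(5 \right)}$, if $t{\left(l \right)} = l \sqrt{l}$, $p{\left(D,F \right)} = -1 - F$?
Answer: $- 72900 \sqrt{5} \approx -1.6301 \cdot 10^{5}$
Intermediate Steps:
$t{\left(l \right)} = l^{\frac{3}{2}}$
$h{\left(G \right)} = 2 G^{\frac{5}{2}}$ ($h{\left(G \right)} = G^{\frac{3}{2}} \left(G + G\right) = G^{\frac{3}{2}} \cdot 2 G = 2 G^{\frac{5}{2}}$)
$162 p{\left(11,8 \right)} h{\left(5 \right)} = 162 \left(-1 - 8\right) 2 \cdot 5^{\frac{5}{2}} = 162 \left(-1 - 8\right) 2 \cdot 25 \sqrt{5} = 162 \left(-9\right) 50 \sqrt{5} = - 1458 \cdot 50 \sqrt{5} = - 72900 \sqrt{5}$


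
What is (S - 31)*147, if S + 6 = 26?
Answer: -1617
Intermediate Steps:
S = 20 (S = -6 + 26 = 20)
(S - 31)*147 = (20 - 31)*147 = -11*147 = -1617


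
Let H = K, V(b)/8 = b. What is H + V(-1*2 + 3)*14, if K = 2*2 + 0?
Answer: 116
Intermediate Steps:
K = 4 (K = 4 + 0 = 4)
V(b) = 8*b
H = 4
H + V(-1*2 + 3)*14 = 4 + (8*(-1*2 + 3))*14 = 4 + (8*(-2 + 3))*14 = 4 + (8*1)*14 = 4 + 8*14 = 4 + 112 = 116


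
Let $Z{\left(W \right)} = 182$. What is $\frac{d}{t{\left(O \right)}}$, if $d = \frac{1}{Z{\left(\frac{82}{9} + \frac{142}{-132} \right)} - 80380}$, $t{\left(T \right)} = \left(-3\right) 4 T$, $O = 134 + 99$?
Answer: $\frac{1}{224233608} \approx 4.4596 \cdot 10^{-9}$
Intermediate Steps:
$O = 233$
$t{\left(T \right)} = - 12 T$
$d = - \frac{1}{80198}$ ($d = \frac{1}{182 - 80380} = \frac{1}{-80198} = - \frac{1}{80198} \approx -1.2469 \cdot 10^{-5}$)
$\frac{d}{t{\left(O \right)}} = - \frac{1}{80198 \left(\left(-12\right) 233\right)} = - \frac{1}{80198 \left(-2796\right)} = \left(- \frac{1}{80198}\right) \left(- \frac{1}{2796}\right) = \frac{1}{224233608}$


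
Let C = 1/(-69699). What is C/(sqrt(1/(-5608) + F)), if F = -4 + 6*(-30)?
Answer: 2*I*sqrt(1446685946)/71920516227 ≈ 1.0577e-6*I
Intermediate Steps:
F = -184 (F = -4 - 180 = -184)
C = -1/69699 ≈ -1.4347e-5
C/(sqrt(1/(-5608) + F)) = -1/(69699*sqrt(1/(-5608) - 184)) = -1/(69699*sqrt(-1/5608 - 184)) = -(-2*I*sqrt(1446685946)/1031873)/69699 = -(-2)*I*sqrt(1446685946)/71920516227 = 2*I*sqrt(1446685946)/71920516227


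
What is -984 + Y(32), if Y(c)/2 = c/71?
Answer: -69800/71 ≈ -983.10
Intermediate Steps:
Y(c) = 2*c/71 (Y(c) = 2*(c/71) = 2*c/71)
-984 + Y(32) = -984 + (2/71)*32 = -984 + 64/71 = -69800/71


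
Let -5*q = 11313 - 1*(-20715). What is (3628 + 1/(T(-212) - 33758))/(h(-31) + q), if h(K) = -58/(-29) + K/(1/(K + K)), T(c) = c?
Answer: -123243159/152239952 ≈ -0.80953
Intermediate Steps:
q = -32028/5 (q = -(11313 - 1*(-20715))/5 = -(11313 + 20715)/5 = -⅕*32028 = -32028/5 ≈ -6405.6)
h(K) = 2 + 2*K² (h(K) = -58*(-1/29) + K/(1/(2*K)) = 2 + K/((1/(2*K))) = 2 + K*(2*K) = 2 + 2*K²)
(3628 + 1/(T(-212) - 33758))/(h(-31) + q) = (3628 + 1/(-212 - 33758))/((2 + 2*(-31)²) - 32028/5) = (3628 + 1/(-33970))/((2 + 2*961) - 32028/5) = (3628 - 1/33970)/((2 + 1922) - 32028/5) = 123243159/(33970*(1924 - 32028/5)) = 123243159/(33970*(-22408/5)) = (123243159/33970)*(-5/22408) = -123243159/152239952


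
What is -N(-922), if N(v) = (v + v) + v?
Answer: 2766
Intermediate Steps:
N(v) = 3*v (N(v) = 2*v + v = 3*v)
-N(-922) = -3*(-922) = -1*(-2766) = 2766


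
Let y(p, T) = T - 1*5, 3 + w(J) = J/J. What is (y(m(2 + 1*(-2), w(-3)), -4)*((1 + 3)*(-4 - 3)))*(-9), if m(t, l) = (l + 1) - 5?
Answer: -2268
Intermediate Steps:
w(J) = -2 (w(J) = -3 + J/J = -3 + 1 = -2)
m(t, l) = -4 + l (m(t, l) = (1 + l) - 5 = -4 + l)
y(p, T) = -5 + T (y(p, T) = T - 5 = -5 + T)
(y(m(2 + 1*(-2), w(-3)), -4)*((1 + 3)*(-4 - 3)))*(-9) = ((-5 - 4)*((1 + 3)*(-4 - 3)))*(-9) = -36*(-7)*(-9) = -9*(-28)*(-9) = 252*(-9) = -2268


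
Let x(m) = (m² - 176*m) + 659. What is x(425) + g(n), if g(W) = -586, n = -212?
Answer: 105898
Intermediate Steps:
x(m) = 659 + m² - 176*m
x(425) + g(n) = (659 + 425² - 176*425) - 586 = (659 + 180625 - 74800) - 586 = 106484 - 586 = 105898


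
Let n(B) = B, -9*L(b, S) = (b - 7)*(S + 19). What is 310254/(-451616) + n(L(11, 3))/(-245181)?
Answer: -342287865779/498274481232 ≈ -0.68695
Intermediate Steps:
L(b, S) = -(-7 + b)*(19 + S)/9 (L(b, S) = -(b - 7)*(S + 19)/9 = -(-7 + b)*(19 + S)/9)
310254/(-451616) + n(L(11, 3))/(-245181) = 310254/(-451616) + (133/9 - 19/9*11 + (7/9)*3 - ⅑*3*11)/(-245181) = 310254*(-1/451616) + (133/9 - 209/9 + 7/3 - 11/3)*(-1/245181) = -155127/225808 - 88/9*(-1/245181) = -155127/225808 + 88/2206629 = -342287865779/498274481232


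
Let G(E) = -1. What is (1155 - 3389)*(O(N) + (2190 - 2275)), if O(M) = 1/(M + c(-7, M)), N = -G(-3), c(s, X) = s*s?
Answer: 4746133/25 ≈ 1.8985e+5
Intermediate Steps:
c(s, X) = s²
N = 1 (N = -1*(-1) = 1)
O(M) = 1/(49 + M) (O(M) = 1/(M + (-7)²) = 1/(M + 49) = 1/(49 + M))
(1155 - 3389)*(O(N) + (2190 - 2275)) = (1155 - 3389)*(1/(49 + 1) + (2190 - 2275)) = -2234*(1/50 - 85) = -2234*(-4249/50) = 4746133/25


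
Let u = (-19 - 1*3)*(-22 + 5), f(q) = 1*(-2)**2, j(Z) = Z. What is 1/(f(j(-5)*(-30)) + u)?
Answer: 1/378 ≈ 0.0026455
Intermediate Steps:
f(q) = 4 (f(q) = 1*4 = 4)
u = 374 (u = (-19 - 3)*(-17) = -22*(-17) = 374)
1/(f(j(-5)*(-30)) + u) = 1/(4 + 374) = 1/378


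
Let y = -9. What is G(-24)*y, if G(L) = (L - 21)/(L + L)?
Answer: -135/16 ≈ -8.4375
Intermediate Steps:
G(L) = (-21 + L)/(2*L) (G(L) = (-21 + L)/((2*L)) = (-21 + L)*(1/(2*L)) = (-21 + L)/(2*L))
G(-24)*y = ((1/2)*(-21 - 24)/(-24))*(-9) = ((1/2)*(-1/24)*(-45))*(-9) = (15/16)*(-9) = -135/16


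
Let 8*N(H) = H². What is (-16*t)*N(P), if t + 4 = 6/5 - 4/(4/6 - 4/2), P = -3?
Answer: -18/5 ≈ -3.6000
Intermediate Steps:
t = ⅕ (t = -4 + (6/5 - 4/(4/6 - 4/2)) = -4 + (6*(⅕) - 4/(4*(⅙) - 4*½)) = -4 + (6/5 - 4/(⅔ - 2)) = -4 + (6/5 - 4/(-4/3)) = -4 + (6/5 - 4*(-¾)) = -4 + (6/5 + 3) = -4 + 21/5 = ⅕ ≈ 0.20000)
N(H) = H²/8
(-16*t)*N(P) = (-16*⅕)*((⅛)*(-3)²) = -2*9/5 = -16/5*9/8 = -18/5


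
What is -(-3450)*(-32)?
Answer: -110400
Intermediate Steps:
-(-3450)*(-32) = -150*(-23)*(-32) = 3450*(-32) = -110400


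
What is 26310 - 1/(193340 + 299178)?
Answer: 12958148579/492518 ≈ 26310.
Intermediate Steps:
26310 - 1/(193340 + 299178) = 26310 - 1/492518 = 12958148579/492518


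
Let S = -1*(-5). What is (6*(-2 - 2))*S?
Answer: -120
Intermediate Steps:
S = 5
(6*(-2 - 2))*S = (6*(-2 - 2))*5 = (6*(-4))*5 = -24*5 = -120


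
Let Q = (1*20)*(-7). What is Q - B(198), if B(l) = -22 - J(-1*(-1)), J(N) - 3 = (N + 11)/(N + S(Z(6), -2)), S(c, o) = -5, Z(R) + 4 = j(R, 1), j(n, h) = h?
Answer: -118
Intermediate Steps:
Z(R) = -3 (Z(R) = -4 + 1 = -3)
Q = -140 (Q = 20*(-7) = -140)
J(N) = 3 + (11 + N)/(-5 + N) (J(N) = 3 + (N + 11)/(N - 5) = 3 + (11 + N)/(-5 + N))
B(l) = -22 (B(l) = -22 - 4*(-1 - 1*(-1))/(-5 - 1*(-1)) = -22 - 4*(-1 + 1)/(-5 + 1) = -22 - 4*0/(-4) = -22 - 4*(-1)*0/4 = -22 - 1*0 = -22 + 0 = -22)
Q - B(198) = -140 - 1*(-22) = -140 + 22 = -118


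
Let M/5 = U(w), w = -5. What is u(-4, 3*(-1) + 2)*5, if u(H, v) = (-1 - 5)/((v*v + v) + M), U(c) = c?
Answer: 6/5 ≈ 1.2000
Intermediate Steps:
M = -25 (M = 5*(-5) = -25)
u(H, v) = -6/(-25 + v + v**2) (u(H, v) = (-1 - 5)/((v*v + v) - 25) = -6/((v**2 + v) - 25) = -6/((v + v**2) - 25) = -6/(-25 + v + v**2))
u(-4, 3*(-1) + 2)*5 = -6/(-25 + (3*(-1) + 2) + (3*(-1) + 2)**2)*5 = -6/(-25 + (-3 + 2) + (-3 + 2)**2)*5 = -6/(-25 - 1 + (-1)**2)*5 = -6/(-25 - 1 + 1)*5 = -6/(-25)*5 = -6*(-1/25)*5 = (6/25)*5 = 6/5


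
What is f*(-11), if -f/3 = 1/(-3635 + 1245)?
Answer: -33/2390 ≈ -0.013808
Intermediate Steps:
f = 3/2390 (f = -3/(-3635 + 1245) = -3/(-2390) = -3*(-1/2390) = 3/2390 ≈ 0.0012552)
f*(-11) = (3/2390)*(-11) = -33/2390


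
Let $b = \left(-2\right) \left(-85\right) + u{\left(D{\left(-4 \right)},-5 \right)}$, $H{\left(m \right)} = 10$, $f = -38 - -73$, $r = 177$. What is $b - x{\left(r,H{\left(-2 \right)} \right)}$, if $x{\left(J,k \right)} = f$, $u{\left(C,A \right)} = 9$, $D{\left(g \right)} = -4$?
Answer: $144$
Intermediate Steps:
$f = 35$ ($f = -38 + 73 = 35$)
$x{\left(J,k \right)} = 35$
$b = 179$ ($b = \left(-2\right) \left(-85\right) + 9 = 170 + 9 = 179$)
$b - x{\left(r,H{\left(-2 \right)} \right)} = 179 - 35 = 144$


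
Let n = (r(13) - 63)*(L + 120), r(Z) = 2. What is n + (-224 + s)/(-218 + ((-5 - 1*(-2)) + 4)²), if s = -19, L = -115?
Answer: -65942/217 ≈ -303.88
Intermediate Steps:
n = -305 (n = (2 - 63)*(-115 + 120) = -61*5 = -305)
n + (-224 + s)/(-218 + ((-5 - 1*(-2)) + 4)²) = -305 + (-224 - 19)/(-218 + ((-5 - 1*(-2)) + 4)²) = -305 - 243/(-218 + ((-5 + 2) + 4)²) = -305 - 243/(-218 + (-3 + 4)²) = -305 - 243/(-218 + 1²) = -305 - 243/(-218 + 1) = -305 - 243/(-217) = -305 - 243*(-1/217) = -305 + 243/217 = -65942/217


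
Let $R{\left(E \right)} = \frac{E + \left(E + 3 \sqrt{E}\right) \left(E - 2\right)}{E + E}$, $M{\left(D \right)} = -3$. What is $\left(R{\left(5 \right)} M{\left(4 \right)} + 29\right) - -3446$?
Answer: $3469 - \frac{27 \sqrt{5}}{10} \approx 3463.0$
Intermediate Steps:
$R{\left(E \right)} = \frac{E + \left(-2 + E\right) \left(E + 3 \sqrt{E}\right)}{2 E}$ ($R{\left(E \right)} = \frac{E + \left(E + 3 \sqrt{E}\right) \left(-2 + E\right)}{2 E} = \left(E + \left(-2 + E\right) \left(E + 3 \sqrt{E}\right)\right) \frac{1}{2 E} = \frac{E + \left(-2 + E\right) \left(E + 3 \sqrt{E}\right)}{2 E}$)
$\left(R{\left(5 \right)} M{\left(4 \right)} + 29\right) - -3446 = \left(\frac{-6 + 5^{\frac{3}{2}} - \sqrt{5} + 3 \cdot 5}{2 \sqrt{5}} \left(-3\right) + 29\right) - -3446 = \left(\frac{\frac{\sqrt{5}}{5} \left(-6 + 5 \sqrt{5} - \sqrt{5} + 15\right)}{2} \left(-3\right) + 29\right) + 3446 = \left(\frac{\frac{\sqrt{5}}{5} \left(9 + 4 \sqrt{5}\right)}{2} \left(-3\right) + 29\right) + 3446 = \left(\frac{\sqrt{5} \left(9 + 4 \sqrt{5}\right)}{10} \left(-3\right) + 29\right) + 3446 = \left(- \frac{3 \sqrt{5} \left(9 + 4 \sqrt{5}\right)}{10} + 29\right) + 3446 = \left(29 - \frac{3 \sqrt{5} \left(9 + 4 \sqrt{5}\right)}{10}\right) + 3446 = 3475 - \frac{3 \sqrt{5} \left(9 + 4 \sqrt{5}\right)}{10}$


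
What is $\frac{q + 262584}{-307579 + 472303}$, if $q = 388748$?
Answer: $\frac{162833}{41181} \approx 3.9541$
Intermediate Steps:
$\frac{q + 262584}{-307579 + 472303} = \frac{388748 + 262584}{-307579 + 472303} = \frac{651332}{164724} = 651332 \cdot \frac{1}{164724} = \frac{162833}{41181}$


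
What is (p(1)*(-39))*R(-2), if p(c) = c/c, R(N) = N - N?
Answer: 0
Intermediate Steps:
R(N) = 0
p(c) = 1
(p(1)*(-39))*R(-2) = (1*(-39))*0 = -39*0 = 0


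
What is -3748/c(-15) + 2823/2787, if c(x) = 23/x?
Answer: 52250023/21367 ≈ 2445.4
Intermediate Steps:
-3748/c(-15) + 2823/2787 = -3748/(23/(-15)) + 2823/2787 = -3748/(23*(-1/15)) + 2823*(1/2787) = -3748/(-23/15) + 941/929 = -3748*(-15/23) + 941/929 = 56220/23 + 941/929 = 52250023/21367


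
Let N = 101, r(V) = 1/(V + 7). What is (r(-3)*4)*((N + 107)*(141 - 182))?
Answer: -8528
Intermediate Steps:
r(V) = 1/(7 + V)
(r(-3)*4)*((N + 107)*(141 - 182)) = (4/(7 - 3))*((101 + 107)*(141 - 182)) = (4/4)*(208*(-41)) = ((¼)*4)*(-8528) = 1*(-8528) = -8528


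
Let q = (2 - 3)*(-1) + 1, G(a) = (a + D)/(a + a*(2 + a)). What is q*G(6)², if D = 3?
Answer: 1/18 ≈ 0.055556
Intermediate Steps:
G(a) = (3 + a)/(a + a*(2 + a)) (G(a) = (a + 3)/(a + a*(2 + a)) = (3 + a)/(a + a*(2 + a)))
q = 2 (q = -1*(-1) + 1 = 1 + 1 = 2)
q*G(6)² = 2*(1/6)² = 2*(⅙)² = 2*(1/36) = 1/18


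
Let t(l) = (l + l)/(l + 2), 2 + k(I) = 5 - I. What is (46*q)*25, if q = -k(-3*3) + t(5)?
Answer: -85100/7 ≈ -12157.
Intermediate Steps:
k(I) = 3 - I (k(I) = -2 + (5 - I) = 3 - I)
t(l) = 2*l/(2 + l) (t(l) = (2*l)/(2 + l) = 2*l/(2 + l))
q = -74/7 (q = -(3 - (-3)*3) + 2*5/(2 + 5) = -(3 - 1*(-9)) + 2*5/7 = -(3 + 9) + 2*5*(1/7) = -1*12 + 10/7 = -12 + 10/7 = -74/7 ≈ -10.571)
(46*q)*25 = (46*(-74/7))*25 = -3404/7*25 = -85100/7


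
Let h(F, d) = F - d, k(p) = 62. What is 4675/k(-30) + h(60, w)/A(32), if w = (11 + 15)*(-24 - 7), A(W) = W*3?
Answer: 125623/1488 ≈ 84.424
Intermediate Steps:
A(W) = 3*W
w = -806 (w = 26*(-31) = -806)
4675/k(-30) + h(60, w)/A(32) = 4675/62 + (60 - 1*(-806))/((3*32)) = 4675*(1/62) + (60 + 806)/96 = 4675/62 + 866*(1/96) = 4675/62 + 433/48 = 125623/1488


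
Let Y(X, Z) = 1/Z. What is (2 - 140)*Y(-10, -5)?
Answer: 138/5 ≈ 27.600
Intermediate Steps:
(2 - 140)*Y(-10, -5) = (2 - 140)/(-5) = -138*(-1/5) = 138/5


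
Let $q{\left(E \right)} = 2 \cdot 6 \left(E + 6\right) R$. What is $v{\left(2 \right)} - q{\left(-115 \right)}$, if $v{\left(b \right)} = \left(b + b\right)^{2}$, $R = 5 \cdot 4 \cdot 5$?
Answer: $130816$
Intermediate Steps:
$R = 100$ ($R = 20 \cdot 5 = 100$)
$v{\left(b \right)} = 4 b^{2}$ ($v{\left(b \right)} = \left(2 b\right)^{2} = 4 b^{2}$)
$q{\left(E \right)} = 7200 + 1200 E$ ($q{\left(E \right)} = 2 \cdot 6 \left(E + 6\right) 100 = 2 \cdot 6 \left(6 + E\right) 100 = 2 \left(36 + 6 E\right) 100 = \left(72 + 12 E\right) 100 = 7200 + 1200 E$)
$v{\left(2 \right)} - q{\left(-115 \right)} = 4 \cdot 2^{2} - \left(7200 + 1200 \left(-115\right)\right) = 4 \cdot 4 - \left(7200 - 138000\right) = 16 - -130800 = 16 + 130800 = 130816$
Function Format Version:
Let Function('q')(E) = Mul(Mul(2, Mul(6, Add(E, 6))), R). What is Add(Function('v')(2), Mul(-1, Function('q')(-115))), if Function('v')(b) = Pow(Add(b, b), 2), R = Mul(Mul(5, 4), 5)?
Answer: 130816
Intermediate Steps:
R = 100 (R = Mul(20, 5) = 100)
Function('v')(b) = Mul(4, Pow(b, 2)) (Function('v')(b) = Pow(Mul(2, b), 2) = Mul(4, Pow(b, 2)))
Function('q')(E) = Add(7200, Mul(1200, E)) (Function('q')(E) = Mul(Mul(2, Mul(6, Add(E, 6))), 100) = Mul(Mul(2, Mul(6, Add(6, E))), 100) = Mul(Mul(2, Add(36, Mul(6, E))), 100) = Mul(Add(72, Mul(12, E)), 100) = Add(7200, Mul(1200, E)))
Add(Function('v')(2), Mul(-1, Function('q')(-115))) = Add(Mul(4, Pow(2, 2)), Mul(-1, Add(7200, Mul(1200, -115)))) = Add(Mul(4, 4), Mul(-1, Add(7200, -138000))) = Add(16, Mul(-1, -130800)) = Add(16, 130800) = 130816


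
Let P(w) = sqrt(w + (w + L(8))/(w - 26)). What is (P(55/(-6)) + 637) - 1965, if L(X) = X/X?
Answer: -1328 + I*sqrt(14319726)/1266 ≈ -1328.0 + 2.9891*I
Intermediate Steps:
L(X) = 1
P(w) = sqrt(w + (1 + w)/(-26 + w)) (P(w) = sqrt(w + (w + 1)/(w - 26)) = sqrt(w + (1 + w)/(-26 + w)))
(P(55/(-6)) + 637) - 1965 = (sqrt((1 + 55/(-6) + (55/(-6))*(-26 + 55/(-6)))/(-26 + 55/(-6))) + 637) - 1965 = (sqrt((1 + 55*(-1/6) + (55*(-1/6))*(-26 + 55*(-1/6)))/(-26 + 55*(-1/6))) + 637) - 1965 = (sqrt((1 - 55/6 - 55*(-26 - 55/6)/6)/(-26 - 55/6)) + 637) - 1965 = (sqrt((1 - 55/6 - 55/6*(-211/6))/(-211/6)) + 637) - 1965 = (sqrt(-6*(1 - 55/6 + 11605/36)/211) + 637) - 1965 = (sqrt(-6/211*11311/36) + 637) - 1965 = (sqrt(-11311/1266) + 637) - 1965 = (I*sqrt(14319726)/1266 + 637) - 1965 = (637 + I*sqrt(14319726)/1266) - 1965 = -1328 + I*sqrt(14319726)/1266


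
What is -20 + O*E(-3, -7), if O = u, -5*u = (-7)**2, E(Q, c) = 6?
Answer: -394/5 ≈ -78.800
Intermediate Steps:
u = -49/5 (u = -1/5*(-7)**2 = -1/5*49 = -49/5 ≈ -9.8000)
O = -49/5 ≈ -9.8000
-20 + O*E(-3, -7) = -20 - 49/5*6 = -20 - 294/5 = -394/5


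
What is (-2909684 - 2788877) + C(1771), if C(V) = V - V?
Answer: -5698561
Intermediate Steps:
C(V) = 0
(-2909684 - 2788877) + C(1771) = (-2909684 - 2788877) + 0 = -5698561 + 0 = -5698561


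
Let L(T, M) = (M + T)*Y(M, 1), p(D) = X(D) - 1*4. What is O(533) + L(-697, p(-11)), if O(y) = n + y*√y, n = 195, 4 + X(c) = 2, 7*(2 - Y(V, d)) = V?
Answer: -12695/7 + 533*√533 ≈ 10492.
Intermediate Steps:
Y(V, d) = 2 - V/7
X(c) = -2 (X(c) = -4 + 2 = -2)
p(D) = -6 (p(D) = -2 - 1*4 = -2 - 4 = -6)
O(y) = 195 + y^(3/2) (O(y) = 195 + y*√y = 195 + y^(3/2))
L(T, M) = (2 - M/7)*(M + T) (L(T, M) = (M + T)*(2 - M/7) = (2 - M/7)*(M + T))
O(533) + L(-697, p(-11)) = (195 + 533^(3/2)) - (-14 - 6)*(-6 - 697)/7 = (195 + 533*√533) - ⅐*(-20)*(-703) = (195 + 533*√533) - 14060/7 = -12695/7 + 533*√533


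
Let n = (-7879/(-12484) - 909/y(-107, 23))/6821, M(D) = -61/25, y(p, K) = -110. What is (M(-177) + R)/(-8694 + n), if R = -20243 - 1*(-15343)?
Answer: 114801295897244/203588889782785 ≈ 0.56389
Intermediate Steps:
R = -4900 (R = -20243 + 15343 = -4900)
M(D) = -61/25 (M(D) = -61*1/25 = -61/25)
n = 6107323/4683435020 (n = (-7879/(-12484) - 909/(-110))/6821 = (-7879*(-1/12484) - 909*(-1/110))*(1/6821) = (7879/12484 + 909/110)*(1/6821) = (6107323/686620)*(1/6821) = 6107323/4683435020 ≈ 0.0013040)
(M(-177) + R)/(-8694 + n) = (-61/25 - 4900)/(-8694 + 6107323/4683435020) = -122561/(25*(-40717777956557/4683435020)) = -122561/25*(-4683435020/40717777956557) = 114801295897244/203588889782785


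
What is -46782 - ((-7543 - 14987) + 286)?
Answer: -24538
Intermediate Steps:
-46782 - ((-7543 - 14987) + 286) = -46782 - (-22530 + 286) = -46782 - 1*(-22244) = -46782 + 22244 = -24538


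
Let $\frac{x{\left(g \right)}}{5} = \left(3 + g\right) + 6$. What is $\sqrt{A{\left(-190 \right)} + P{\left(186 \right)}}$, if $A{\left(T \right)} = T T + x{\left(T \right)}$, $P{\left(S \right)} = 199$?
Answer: $\sqrt{35394} \approx 188.13$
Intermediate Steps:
$x{\left(g \right)} = 45 + 5 g$ ($x{\left(g \right)} = 5 \left(\left(3 + g\right) + 6\right) = 5 \left(9 + g\right) = 45 + 5 g$)
$A{\left(T \right)} = 45 + T^{2} + 5 T$ ($A{\left(T \right)} = T T + \left(45 + 5 T\right) = T^{2} + \left(45 + 5 T\right) = 45 + T^{2} + 5 T$)
$\sqrt{A{\left(-190 \right)} + P{\left(186 \right)}} = \sqrt{\left(45 + \left(-190\right)^{2} + 5 \left(-190\right)\right) + 199} = \sqrt{\left(45 + 36100 - 950\right) + 199} = \sqrt{35195 + 199} = \sqrt{35394}$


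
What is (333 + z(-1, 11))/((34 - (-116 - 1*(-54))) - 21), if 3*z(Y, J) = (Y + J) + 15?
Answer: 1024/225 ≈ 4.5511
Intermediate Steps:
z(Y, J) = 5 + J/3 + Y/3 (z(Y, J) = ((Y + J) + 15)/3 = ((J + Y) + 15)/3 = (15 + J + Y)/3 = 5 + J/3 + Y/3)
(333 + z(-1, 11))/((34 - (-116 - 1*(-54))) - 21) = (333 + (5 + (⅓)*11 + (⅓)*(-1)))/((34 - (-116 - 1*(-54))) - 21) = (333 + (5 + 11/3 - ⅓))/((34 - (-116 + 54)) - 21) = (333 + 25/3)/((34 - 1*(-62)) - 21) = 1024/(3*((34 + 62) - 21)) = 1024/(3*(96 - 21)) = (1024/3)/75 = (1024/3)*(1/75) = 1024/225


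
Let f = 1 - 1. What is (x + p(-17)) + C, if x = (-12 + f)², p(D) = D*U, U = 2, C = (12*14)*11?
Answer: 1958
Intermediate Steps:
C = 1848 (C = 168*11 = 1848)
p(D) = 2*D (p(D) = D*2 = 2*D)
f = 0
x = 144 (x = (-12 + 0)² = (-12)² = 144)
(x + p(-17)) + C = (144 + 2*(-17)) + 1848 = (144 - 34) + 1848 = 110 + 1848 = 1958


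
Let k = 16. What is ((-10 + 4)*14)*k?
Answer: -1344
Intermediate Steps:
((-10 + 4)*14)*k = ((-10 + 4)*14)*16 = -6*14*16 = -84*16 = -1344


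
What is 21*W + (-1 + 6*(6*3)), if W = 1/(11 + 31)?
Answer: 215/2 ≈ 107.50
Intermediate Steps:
W = 1/42 ≈ 0.023810
21*W + (-1 + 6*(6*3)) = 21*(1/42) + (-1 + 6*(6*3)) = ½ + (-1 + 6*18) = ½ + (-1 + 108) = ½ + 107 = 215/2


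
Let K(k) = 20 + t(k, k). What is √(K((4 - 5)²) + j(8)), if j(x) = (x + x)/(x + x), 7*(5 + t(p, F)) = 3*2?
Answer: √826/7 ≈ 4.1057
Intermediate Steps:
t(p, F) = -29/7 (t(p, F) = -5 + (3*2)/7 = -5 + (⅐)*6 = -5 + 6/7 = -29/7)
j(x) = 1 (j(x) = (2*x)/((2*x)) = (2*x)*(1/(2*x)) = 1)
K(k) = 111/7 (K(k) = 20 - 29/7 = 111/7)
√(K((4 - 5)²) + j(8)) = √(111/7 + 1) = √(118/7) = √826/7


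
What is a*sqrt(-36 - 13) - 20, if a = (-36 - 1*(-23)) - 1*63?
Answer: -20 - 532*I ≈ -20.0 - 532.0*I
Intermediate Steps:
a = -76 (a = (-36 + 23) - 63 = -13 - 63 = -76)
a*sqrt(-36 - 13) - 20 = -76*sqrt(-36 - 13) - 20 = -532*I - 20 = -20 - 532*I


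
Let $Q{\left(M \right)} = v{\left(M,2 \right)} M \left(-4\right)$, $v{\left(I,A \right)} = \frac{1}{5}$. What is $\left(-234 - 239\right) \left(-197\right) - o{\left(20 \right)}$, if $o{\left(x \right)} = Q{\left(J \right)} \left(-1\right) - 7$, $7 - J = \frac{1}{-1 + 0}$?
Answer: $\frac{465908}{5} \approx 93182.0$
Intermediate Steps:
$v{\left(I,A \right)} = \frac{1}{5}$
$J = 8$ ($J = 7 - \frac{1}{-1 + 0} = 7 - \frac{1}{-1} = 7 - -1 = 7 + 1 = 8$)
$Q{\left(M \right)} = - \frac{4 M}{5}$ ($Q{\left(M \right)} = \frac{M}{5} \left(-4\right) = - \frac{4 M}{5}$)
$o{\left(x \right)} = - \frac{3}{5}$ ($o{\left(x \right)} = \left(- \frac{4}{5}\right) 8 \left(-1\right) - 7 = \left(- \frac{32}{5}\right) \left(-1\right) - 7 = \frac{32}{5} - 7 = - \frac{3}{5}$)
$\left(-234 - 239\right) \left(-197\right) - o{\left(20 \right)} = \left(-234 - 239\right) \left(-197\right) - - \frac{3}{5} = \left(-473\right) \left(-197\right) + \frac{3}{5} = 93181 + \frac{3}{5} = \frac{465908}{5}$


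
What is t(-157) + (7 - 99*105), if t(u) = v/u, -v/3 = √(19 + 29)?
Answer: -10388 + 12*√3/157 ≈ -10388.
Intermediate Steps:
v = -12*√3 (v = -3*√(19 + 29) = -12*√3 ≈ -20.785)
t(u) = -12*√3/u (t(u) = (-12*√3)/u = -12*√3/u)
t(-157) + (7 - 99*105) = -12*√3/(-157) + (7 - 99*105) = -12*√3*(-1/157) + (7 - 10395) = 12*√3/157 - 10388 = -10388 + 12*√3/157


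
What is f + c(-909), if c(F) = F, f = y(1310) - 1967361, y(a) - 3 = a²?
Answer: -252167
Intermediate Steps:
y(a) = 3 + a²
f = -251258 (f = (3 + 1310²) - 1967361 = (3 + 1716100) - 1967361 = 1716103 - 1967361 = -251258)
f + c(-909) = -251258 - 909 = -252167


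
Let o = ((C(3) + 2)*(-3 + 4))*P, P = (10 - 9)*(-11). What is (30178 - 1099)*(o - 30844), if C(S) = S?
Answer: -898512021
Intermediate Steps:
P = -11 (P = 1*(-11) = -11)
o = -55 (o = ((3 + 2)*(-3 + 4))*(-11) = (5*1)*(-11) = 5*(-11) = -55)
(30178 - 1099)*(o - 30844) = (30178 - 1099)*(-55 - 30844) = 29079*(-30899) = -898512021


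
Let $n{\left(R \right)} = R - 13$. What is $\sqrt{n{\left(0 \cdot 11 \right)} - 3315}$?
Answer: $16 i \sqrt{13} \approx 57.689 i$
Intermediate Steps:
$n{\left(R \right)} = -13 + R$
$\sqrt{n{\left(0 \cdot 11 \right)} - 3315} = \sqrt{\left(-13 + 0 \cdot 11\right) - 3315} = \sqrt{\left(-13 + 0\right) - 3315} = \sqrt{-13 - 3315} = \sqrt{-3328} = 16 i \sqrt{13}$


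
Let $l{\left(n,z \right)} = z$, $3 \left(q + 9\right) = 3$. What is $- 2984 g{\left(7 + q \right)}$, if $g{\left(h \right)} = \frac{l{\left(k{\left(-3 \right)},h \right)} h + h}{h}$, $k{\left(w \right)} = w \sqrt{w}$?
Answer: $0$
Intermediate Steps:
$q = -8$ ($q = -9 + \frac{1}{3} \cdot 3 = -9 + 1 = -8$)
$k{\left(w \right)} = w^{\frac{3}{2}}$
$g{\left(h \right)} = \frac{h + h^{2}}{h}$ ($g{\left(h \right)} = \frac{h h + h}{h} = \frac{h^{2} + h}{h} = \frac{h + h^{2}}{h}$)
$- 2984 g{\left(7 + q \right)} = - 2984 \left(1 + \left(7 - 8\right)\right) = - 2984 \left(1 - 1\right) = \left(-2984\right) 0 = 0$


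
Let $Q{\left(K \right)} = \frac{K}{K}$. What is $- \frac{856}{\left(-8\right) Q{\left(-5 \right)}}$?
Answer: $107$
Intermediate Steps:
$Q{\left(K \right)} = 1$
$- \frac{856}{\left(-8\right) Q{\left(-5 \right)}} = - \frac{856}{\left(-8\right) 1} = - \frac{856}{-8} = \left(-856\right) \left(- \frac{1}{8}\right) = 107$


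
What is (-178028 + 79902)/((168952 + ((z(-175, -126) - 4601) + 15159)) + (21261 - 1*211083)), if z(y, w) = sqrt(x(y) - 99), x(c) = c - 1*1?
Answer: 1011875312/106337619 + 490630*I*sqrt(11)/106337619 ≈ 9.5157 + 0.015303*I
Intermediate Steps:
x(c) = -1 + c (x(c) = c - 1 = -1 + c)
z(y, w) = sqrt(-100 + y) (z(y, w) = sqrt((-1 + y) - 99) = sqrt(-100 + y))
(-178028 + 79902)/((168952 + ((z(-175, -126) - 4601) + 15159)) + (21261 - 1*211083)) = (-178028 + 79902)/((168952 + ((sqrt(-100 - 175) - 4601) + 15159)) + (21261 - 1*211083)) = -98126/((168952 + ((sqrt(-275) - 4601) + 15159)) + (21261 - 211083)) = -98126/((168952 + ((5*I*sqrt(11) - 4601) + 15159)) - 189822) = -98126/((168952 + ((-4601 + 5*I*sqrt(11)) + 15159)) - 189822) = -98126/((168952 + (10558 + 5*I*sqrt(11))) - 189822) = -98126/((179510 + 5*I*sqrt(11)) - 189822) = -98126/(-10312 + 5*I*sqrt(11))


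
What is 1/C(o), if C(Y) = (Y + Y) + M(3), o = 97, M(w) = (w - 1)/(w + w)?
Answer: 3/583 ≈ 0.0051458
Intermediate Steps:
M(w) = (-1 + w)/(2*w) (M(w) = (-1 + w)/((2*w)) = (-1 + w)*(1/(2*w)) = (-1 + w)/(2*w))
C(Y) = 1/3 + 2*Y (C(Y) = (Y + Y) + (1/2)*(-1 + 3)/3 = 2*Y + (1/2)*(1/3)*2 = 2*Y + 1/3 = 1/3 + 2*Y)
1/C(o) = 1/(1/3 + 2*97) = 1/(1/3 + 194) = 1/(583/3) = 3/583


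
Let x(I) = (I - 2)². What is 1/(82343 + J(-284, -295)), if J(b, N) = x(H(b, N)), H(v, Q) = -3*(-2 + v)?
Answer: 1/815079 ≈ 1.2269e-6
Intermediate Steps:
H(v, Q) = 6 - 3*v
x(I) = (-2 + I)²
J(b, N) = (4 - 3*b)² (J(b, N) = (-2 + (6 - 3*b))² = (4 - 3*b)²)
1/(82343 + J(-284, -295)) = 1/(82343 + (-4 + 3*(-284))²) = 1/(82343 + (-4 - 852)²) = 1/(82343 + (-856)²) = 1/(82343 + 732736) = 1/815079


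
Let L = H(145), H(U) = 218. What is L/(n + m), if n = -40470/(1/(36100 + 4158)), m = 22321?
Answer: -218/1629218939 ≈ -1.3381e-7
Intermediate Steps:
L = 218
n = -1629241260 (n = -40470/(1/40258) = -40470/1/40258 = -40470*40258 = -1629241260)
L/(n + m) = 218/(-1629241260 + 22321) = 218/(-1629218939) = 218*(-1/1629218939) = -218/1629218939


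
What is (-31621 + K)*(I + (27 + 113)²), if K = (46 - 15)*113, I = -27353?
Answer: 217998854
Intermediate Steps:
K = 3503 (K = 31*113 = 3503)
(-31621 + K)*(I + (27 + 113)²) = (-31621 + 3503)*(-27353 + (27 + 113)²) = -28118*(-27353 + 140²) = -28118*(-27353 + 19600) = -28118*(-7753) = 217998854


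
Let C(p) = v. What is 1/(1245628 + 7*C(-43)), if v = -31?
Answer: 1/1245411 ≈ 8.0295e-7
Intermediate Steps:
C(p) = -31
1/(1245628 + 7*C(-43)) = 1/(1245628 + 7*(-31)) = 1/(1245628 - 217) = 1/1245411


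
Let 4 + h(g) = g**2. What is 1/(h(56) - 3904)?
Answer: -1/772 ≈ -0.0012953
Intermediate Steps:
h(g) = -4 + g**2
1/(h(56) - 3904) = 1/((-4 + 56**2) - 3904) = 1/((-4 + 3136) - 3904) = 1/(3132 - 3904) = 1/(-772) = -1/772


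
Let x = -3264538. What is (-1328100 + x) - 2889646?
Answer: -7482284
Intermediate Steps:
(-1328100 + x) - 2889646 = (-1328100 - 3264538) - 2889646 = -4592638 - 2889646 = -7482284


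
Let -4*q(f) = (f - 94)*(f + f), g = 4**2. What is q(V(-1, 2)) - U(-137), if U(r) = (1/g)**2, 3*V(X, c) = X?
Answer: -36233/2304 ≈ -15.726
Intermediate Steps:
g = 16
V(X, c) = X/3
q(f) = -f*(-94 + f)/2 (q(f) = -(f - 94)*(f + f)/4 = -(-94 + f)*2*f/4 = -f*(-94 + f)/2)
U(r) = 1/256 (U(r) = (1/16)**2 = 1/256)
q(V(-1, 2)) - U(-137) = ((1/3)*(-1))*(94 - (-1)/3)/2 - 1*1/256 = (1/2)*(-1/3)*(94 - 1*(-1/3)) - 1/256 = (1/2)*(-1/3)*(94 + 1/3) - 1/256 = (1/2)*(-1/3)*(283/3) - 1/256 = -283/18 - 1/256 = -36233/2304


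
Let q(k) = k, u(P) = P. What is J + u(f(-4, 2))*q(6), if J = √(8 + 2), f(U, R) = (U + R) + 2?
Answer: √10 ≈ 3.1623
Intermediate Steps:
f(U, R) = 2 + R + U (f(U, R) = (R + U) + 2 = 2 + R + U)
J = √10 ≈ 3.1623
J + u(f(-4, 2))*q(6) = √10 + (2 + 2 - 4)*6 = √10 + 0*6 = √10 + 0 = √10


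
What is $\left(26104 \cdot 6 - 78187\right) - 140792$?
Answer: $-62355$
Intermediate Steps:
$\left(26104 \cdot 6 - 78187\right) - 140792 = \left(156624 - 78187\right) - 140792 = 78437 - 140792 = -62355$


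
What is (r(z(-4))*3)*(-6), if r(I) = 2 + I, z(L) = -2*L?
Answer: -180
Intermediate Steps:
z(L) = -2*L
(r(z(-4))*3)*(-6) = ((2 - 2*(-4))*3)*(-6) = ((2 + 8)*3)*(-6) = (10*3)*(-6) = 30*(-6) = -180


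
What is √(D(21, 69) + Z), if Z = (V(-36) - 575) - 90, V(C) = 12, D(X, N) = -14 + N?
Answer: I*√598 ≈ 24.454*I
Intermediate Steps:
Z = -653 (Z = (12 - 575) - 90 = -563 - 90 = -653)
√(D(21, 69) + Z) = √((-14 + 69) - 653) = √(55 - 653) = √(-598) = I*√598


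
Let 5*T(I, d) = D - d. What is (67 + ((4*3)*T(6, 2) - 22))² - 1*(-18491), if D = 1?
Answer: 507644/25 ≈ 20306.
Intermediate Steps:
T(I, d) = ⅕ - d/5 (T(I, d) = (1 - d)/5 = ⅕ - d/5)
(67 + ((4*3)*T(6, 2) - 22))² - 1*(-18491) = (67 + ((4*3)*(⅕ - ⅕*2) - 22))² - 1*(-18491) = (67 + (12*(⅕ - ⅖) - 22))² + 18491 = (67 + (12*(-⅕) - 22))² + 18491 = (67 + (-12/5 - 22))² + 18491 = (67 - 122/5)² + 18491 = (213/5)² + 18491 = 45369/25 + 18491 = 507644/25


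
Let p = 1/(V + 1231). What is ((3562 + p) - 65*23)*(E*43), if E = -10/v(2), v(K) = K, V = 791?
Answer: -898587125/2022 ≈ -4.4441e+5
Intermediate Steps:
E = -5 (E = -10/2 = -10*1/2 = -5)
p = 1/2022 (p = 1/(791 + 1231) = 1/2022 ≈ 0.00049456)
((3562 + p) - 65*23)*(E*43) = ((3562 + 1/2022) - 65*23)*(-5*43) = (7202365/2022 - 1495)*(-215) = (4179475/2022)*(-215) = -898587125/2022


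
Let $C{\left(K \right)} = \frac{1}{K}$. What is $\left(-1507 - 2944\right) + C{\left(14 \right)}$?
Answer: $- \frac{62313}{14} \approx -4450.9$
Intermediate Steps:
$\left(-1507 - 2944\right) + C{\left(14 \right)} = \left(-1507 - 2944\right) + \frac{1}{14} = -4451 + \frac{1}{14} = - \frac{62313}{14}$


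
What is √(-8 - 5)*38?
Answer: 38*I*√13 ≈ 137.01*I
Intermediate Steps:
√(-8 - 5)*38 = √(-13)*38 = (I*√13)*38 = 38*I*√13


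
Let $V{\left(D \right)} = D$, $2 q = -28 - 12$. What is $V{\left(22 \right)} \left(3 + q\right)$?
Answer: $-374$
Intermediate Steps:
$q = -20$ ($q = \frac{-28 - 12}{2} = \frac{1}{2} \left(-40\right) = -20$)
$V{\left(22 \right)} \left(3 + q\right) = 22 \left(3 - 20\right) = 22 \left(-17\right) = -374$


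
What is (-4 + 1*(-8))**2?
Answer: 144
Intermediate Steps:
(-4 + 1*(-8))**2 = (-4 - 8)**2 = (-12)**2 = 144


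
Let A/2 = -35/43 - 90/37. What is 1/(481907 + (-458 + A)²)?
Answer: 2531281/1765974856931 ≈ 1.4334e-6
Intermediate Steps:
A = -10330/1591 (A = 2*(-35/43 - 90/37) = 2*(-5165/1591) = -10330/1591 ≈ -6.4928)
1/(481907 + (-458 + A)²) = 1/(481907 + (-458 - 10330/1591)²) = 1/(481907 + (-739008/1591)²) = 1/(481907 + 546132824064/2531281) = 1/(1765974856931/2531281) = 2531281/1765974856931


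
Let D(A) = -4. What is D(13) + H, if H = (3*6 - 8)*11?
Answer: 106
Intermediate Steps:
H = 110 (H = (18 - 8)*11 = 10*11 = 110)
D(13) + H = -4 + 110 = 106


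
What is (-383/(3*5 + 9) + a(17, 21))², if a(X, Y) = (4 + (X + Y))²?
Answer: 1760054209/576 ≈ 3.0556e+6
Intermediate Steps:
a(X, Y) = (4 + X + Y)²
(-383/(3*5 + 9) + a(17, 21))² = (-383/(3*5 + 9) + (4 + 17 + 21)²)² = (-383/(15 + 9) + 42²)² = (-383/24 + 1764)² = (41953/24)² = 1760054209/576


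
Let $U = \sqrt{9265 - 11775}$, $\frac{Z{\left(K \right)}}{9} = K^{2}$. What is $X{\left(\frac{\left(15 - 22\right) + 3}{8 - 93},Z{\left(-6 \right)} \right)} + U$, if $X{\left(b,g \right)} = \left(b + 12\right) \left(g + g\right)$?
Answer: $\frac{663552}{85} + i \sqrt{2510} \approx 7806.5 + 50.1 i$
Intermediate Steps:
$Z{\left(K \right)} = 9 K^{2}$
$X{\left(b,g \right)} = 2 g \left(12 + b\right)$ ($X{\left(b,g \right)} = \left(12 + b\right) 2 g = 2 g \left(12 + b\right)$)
$U = i \sqrt{2510}$ ($U = \sqrt{-2510} = i \sqrt{2510} \approx 50.1 i$)
$X{\left(\frac{\left(15 - 22\right) + 3}{8 - 93},Z{\left(-6 \right)} \right)} + U = 2 \cdot 9 \left(-6\right)^{2} \left(12 + \frac{\left(15 - 22\right) + 3}{8 - 93}\right) + i \sqrt{2510} = 2 \cdot 9 \cdot 36 \left(12 + \frac{-7 + 3}{-85}\right) + i \sqrt{2510} = 2 \cdot 324 \left(12 - - \frac{4}{85}\right) + i \sqrt{2510} = 2 \cdot 324 \left(12 + \frac{4}{85}\right) + i \sqrt{2510} = 2 \cdot 324 \cdot \frac{1024}{85} + i \sqrt{2510} = \frac{663552}{85} + i \sqrt{2510}$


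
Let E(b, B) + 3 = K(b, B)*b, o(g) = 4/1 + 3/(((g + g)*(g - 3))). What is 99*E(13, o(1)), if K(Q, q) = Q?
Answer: 16434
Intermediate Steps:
o(g) = 4 + 3/(2*g*(-3 + g)) (o(g) = 4*1 + 3/(((2*g)*(-3 + g))) = 4 + 3/((2*g*(-3 + g))) = 4 + 3*(1/(2*g*(-3 + g))) = 4 + 3/(2*g*(-3 + g)))
E(b, B) = -3 + b**2 (E(b, B) = -3 + b*b = -3 + b**2)
99*E(13, o(1)) = 99*(-3 + 13**2) = 99*(-3 + 169) = 99*166 = 16434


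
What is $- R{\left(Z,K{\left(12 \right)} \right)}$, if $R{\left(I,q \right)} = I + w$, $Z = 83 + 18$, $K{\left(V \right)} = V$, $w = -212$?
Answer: $111$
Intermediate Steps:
$Z = 101$
$R{\left(I,q \right)} = -212 + I$ ($R{\left(I,q \right)} = I - 212 = -212 + I$)
$- R{\left(Z,K{\left(12 \right)} \right)} = - (-212 + 101) = \left(-1\right) \left(-111\right) = 111$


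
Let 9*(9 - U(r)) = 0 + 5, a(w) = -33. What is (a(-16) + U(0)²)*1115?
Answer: 3459845/81 ≈ 42714.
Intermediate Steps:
U(r) = 76/9 (U(r) = 9 - (0 + 5)/9 = 9 - ⅑*5 = 9 - 5/9 = 76/9)
(a(-16) + U(0)²)*1115 = (-33 + (76/9)²)*1115 = (-33 + 5776/81)*1115 = (3103/81)*1115 = 3459845/81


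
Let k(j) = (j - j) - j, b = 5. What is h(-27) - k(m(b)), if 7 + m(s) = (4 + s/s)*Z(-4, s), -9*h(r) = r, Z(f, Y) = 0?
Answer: -4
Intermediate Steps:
h(r) = -r/9
m(s) = -7 (m(s) = -7 + (4 + s/s)*0 = -7 + (4 + 1)*0 = -7 + 5*0 = -7 + 0 = -7)
k(j) = -j (k(j) = 0 - j = -j)
h(-27) - k(m(b)) = -⅑*(-27) - (-1)*(-7) = 3 - 1*7 = 3 - 7 = -4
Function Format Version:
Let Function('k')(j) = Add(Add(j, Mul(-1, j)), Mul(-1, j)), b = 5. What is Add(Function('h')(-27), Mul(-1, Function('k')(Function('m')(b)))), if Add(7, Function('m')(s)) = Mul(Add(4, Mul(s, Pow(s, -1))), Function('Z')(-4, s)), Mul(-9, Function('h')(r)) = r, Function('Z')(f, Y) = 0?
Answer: -4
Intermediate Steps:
Function('h')(r) = Mul(Rational(-1, 9), r)
Function('m')(s) = -7 (Function('m')(s) = Add(-7, Mul(Add(4, Mul(s, Pow(s, -1))), 0)) = Add(-7, Mul(Add(4, 1), 0)) = Add(-7, Mul(5, 0)) = Add(-7, 0) = -7)
Function('k')(j) = Mul(-1, j) (Function('k')(j) = Add(0, Mul(-1, j)) = Mul(-1, j))
Add(Function('h')(-27), Mul(-1, Function('k')(Function('m')(b)))) = Add(Mul(Rational(-1, 9), -27), Mul(-1, Mul(-1, -7))) = Add(3, Mul(-1, 7)) = Add(3, -7) = -4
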